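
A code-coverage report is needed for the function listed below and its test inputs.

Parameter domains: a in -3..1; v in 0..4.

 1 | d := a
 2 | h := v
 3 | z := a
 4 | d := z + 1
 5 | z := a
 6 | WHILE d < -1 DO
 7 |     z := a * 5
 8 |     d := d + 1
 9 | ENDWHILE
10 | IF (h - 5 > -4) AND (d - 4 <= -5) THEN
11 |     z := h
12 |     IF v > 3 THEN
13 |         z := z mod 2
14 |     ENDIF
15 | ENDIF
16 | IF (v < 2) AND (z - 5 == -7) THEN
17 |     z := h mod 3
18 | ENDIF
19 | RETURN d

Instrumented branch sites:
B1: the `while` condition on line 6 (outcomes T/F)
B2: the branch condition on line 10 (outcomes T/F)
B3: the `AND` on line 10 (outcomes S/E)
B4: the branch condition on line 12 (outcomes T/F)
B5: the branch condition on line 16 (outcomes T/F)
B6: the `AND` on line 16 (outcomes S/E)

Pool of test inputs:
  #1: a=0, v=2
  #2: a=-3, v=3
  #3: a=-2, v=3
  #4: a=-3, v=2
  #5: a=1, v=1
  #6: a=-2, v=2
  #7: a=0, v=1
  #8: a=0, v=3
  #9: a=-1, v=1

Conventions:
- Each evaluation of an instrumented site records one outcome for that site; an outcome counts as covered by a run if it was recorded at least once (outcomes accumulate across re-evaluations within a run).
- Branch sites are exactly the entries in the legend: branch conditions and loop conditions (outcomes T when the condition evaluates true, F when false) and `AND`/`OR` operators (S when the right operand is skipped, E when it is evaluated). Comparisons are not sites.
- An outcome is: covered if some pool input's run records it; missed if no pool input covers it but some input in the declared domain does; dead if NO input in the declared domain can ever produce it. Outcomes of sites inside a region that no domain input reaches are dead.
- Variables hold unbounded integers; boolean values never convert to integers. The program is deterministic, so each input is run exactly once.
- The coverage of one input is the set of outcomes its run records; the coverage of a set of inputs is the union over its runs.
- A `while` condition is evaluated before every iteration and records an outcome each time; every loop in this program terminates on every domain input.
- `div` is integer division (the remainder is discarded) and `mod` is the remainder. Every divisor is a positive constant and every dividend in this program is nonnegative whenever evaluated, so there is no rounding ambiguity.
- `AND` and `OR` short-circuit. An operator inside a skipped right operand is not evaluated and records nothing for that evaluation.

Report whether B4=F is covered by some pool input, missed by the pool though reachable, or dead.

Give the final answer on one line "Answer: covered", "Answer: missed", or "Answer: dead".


B4=F is recorded by pool input(s) 2, 3, 4, 6 -> covered
Answer: covered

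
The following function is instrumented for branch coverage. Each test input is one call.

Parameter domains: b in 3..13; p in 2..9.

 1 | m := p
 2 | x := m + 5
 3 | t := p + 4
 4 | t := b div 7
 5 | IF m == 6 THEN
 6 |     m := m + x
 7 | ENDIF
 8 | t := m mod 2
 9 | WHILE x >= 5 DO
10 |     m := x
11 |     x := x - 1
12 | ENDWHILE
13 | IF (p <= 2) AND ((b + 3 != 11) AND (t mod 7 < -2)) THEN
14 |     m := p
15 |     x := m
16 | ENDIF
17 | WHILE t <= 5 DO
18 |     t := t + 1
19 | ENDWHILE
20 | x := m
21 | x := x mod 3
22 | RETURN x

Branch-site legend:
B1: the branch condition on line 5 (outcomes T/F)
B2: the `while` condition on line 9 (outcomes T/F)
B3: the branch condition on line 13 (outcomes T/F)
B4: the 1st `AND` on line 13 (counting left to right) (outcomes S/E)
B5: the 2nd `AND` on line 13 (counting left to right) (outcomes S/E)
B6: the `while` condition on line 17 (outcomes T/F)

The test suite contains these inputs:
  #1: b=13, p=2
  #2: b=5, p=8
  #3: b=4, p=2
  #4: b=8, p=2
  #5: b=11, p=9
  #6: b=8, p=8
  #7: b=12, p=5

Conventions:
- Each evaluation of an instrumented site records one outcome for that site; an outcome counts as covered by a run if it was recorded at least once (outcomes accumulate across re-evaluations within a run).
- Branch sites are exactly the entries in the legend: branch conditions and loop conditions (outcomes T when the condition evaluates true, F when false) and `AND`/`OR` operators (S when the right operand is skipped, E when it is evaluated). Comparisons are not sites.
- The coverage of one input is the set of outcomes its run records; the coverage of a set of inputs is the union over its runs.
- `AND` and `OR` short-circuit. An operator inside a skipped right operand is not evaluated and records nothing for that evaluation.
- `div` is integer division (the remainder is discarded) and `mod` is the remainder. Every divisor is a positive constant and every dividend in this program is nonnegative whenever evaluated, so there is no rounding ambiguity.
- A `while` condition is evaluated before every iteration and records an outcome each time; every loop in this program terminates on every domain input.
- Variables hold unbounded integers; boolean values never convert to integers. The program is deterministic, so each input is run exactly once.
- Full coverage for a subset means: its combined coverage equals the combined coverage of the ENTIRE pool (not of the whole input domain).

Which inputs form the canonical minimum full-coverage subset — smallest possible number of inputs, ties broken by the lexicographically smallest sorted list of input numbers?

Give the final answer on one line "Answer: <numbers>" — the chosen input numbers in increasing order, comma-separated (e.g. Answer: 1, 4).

input #1, b=13, p=2: events B1->F, B2->T, B2->T, B2->T, B2->F, B4->E, B5->E, B3->F, B6->T, B6->T, B6->T, B6->T, B6->T, B6->T, ...; outcomes B1=F, B2=T, B2=F, B3=F, B4=E, B5=E, B6=T, B6=F
input #2, b=5, p=8: events B1->F, B2->T, B2->T, B2->T, B2->T, B2->T, B2->T, B2->T, B2->T, B2->T, B2->F, B4->S, B3->F, B6->T, ...; outcomes B1=F, B2=T, B2=F, B3=F, B4=S, B6=T, B6=F
input #3, b=4, p=2: events B1->F, B2->T, B2->T, B2->T, B2->F, B4->E, B5->E, B3->F, B6->T, B6->T, B6->T, B6->T, B6->T, B6->T, ...; outcomes B1=F, B2=T, B2=F, B3=F, B4=E, B5=E, B6=T, B6=F
input #4, b=8, p=2: events B1->F, B2->T, B2->T, B2->T, B2->F, B4->E, B5->S, B3->F, B6->T, B6->T, B6->T, B6->T, B6->T, B6->T, ...; outcomes B1=F, B2=T, B2=F, B3=F, B4=E, B5=S, B6=T, B6=F
input #5, b=11, p=9: events B1->F, B2->T, B2->T, B2->T, B2->T, B2->T, B2->T, B2->T, B2->T, B2->T, B2->T, B2->F, B4->S, B3->F, ...; outcomes B1=F, B2=T, B2=F, B3=F, B4=S, B6=T, B6=F
input #6, b=8, p=8: events B1->F, B2->T, B2->T, B2->T, B2->T, B2->T, B2->T, B2->T, B2->T, B2->T, B2->F, B4->S, B3->F, B6->T, ...; outcomes B1=F, B2=T, B2=F, B3=F, B4=S, B6=T, B6=F
input #7, b=12, p=5: events B1->F, B2->T, B2->T, B2->T, B2->T, B2->T, B2->T, B2->F, B4->S, B3->F, B6->T, B6->T, B6->T, B6->T, ...; outcomes B1=F, B2=T, B2=F, B3=F, B4=S, B6=T, B6=F
pool-wide coverage (10 outcomes): B1=F, B2=T, B2=F, B3=F, B4=S, B4=E, B5=S, B5=E, B6=T, B6=F
checked all size-1 subsets: none covers 10 outcomes (max 8/10)
checked all size-2 subsets: none covers 10 outcomes (max 9/10)
size 3: inputs {1, 2, 4} cover all 10 outcomes, and no lexicographically smaller subset of this size does

Answer: 1, 2, 4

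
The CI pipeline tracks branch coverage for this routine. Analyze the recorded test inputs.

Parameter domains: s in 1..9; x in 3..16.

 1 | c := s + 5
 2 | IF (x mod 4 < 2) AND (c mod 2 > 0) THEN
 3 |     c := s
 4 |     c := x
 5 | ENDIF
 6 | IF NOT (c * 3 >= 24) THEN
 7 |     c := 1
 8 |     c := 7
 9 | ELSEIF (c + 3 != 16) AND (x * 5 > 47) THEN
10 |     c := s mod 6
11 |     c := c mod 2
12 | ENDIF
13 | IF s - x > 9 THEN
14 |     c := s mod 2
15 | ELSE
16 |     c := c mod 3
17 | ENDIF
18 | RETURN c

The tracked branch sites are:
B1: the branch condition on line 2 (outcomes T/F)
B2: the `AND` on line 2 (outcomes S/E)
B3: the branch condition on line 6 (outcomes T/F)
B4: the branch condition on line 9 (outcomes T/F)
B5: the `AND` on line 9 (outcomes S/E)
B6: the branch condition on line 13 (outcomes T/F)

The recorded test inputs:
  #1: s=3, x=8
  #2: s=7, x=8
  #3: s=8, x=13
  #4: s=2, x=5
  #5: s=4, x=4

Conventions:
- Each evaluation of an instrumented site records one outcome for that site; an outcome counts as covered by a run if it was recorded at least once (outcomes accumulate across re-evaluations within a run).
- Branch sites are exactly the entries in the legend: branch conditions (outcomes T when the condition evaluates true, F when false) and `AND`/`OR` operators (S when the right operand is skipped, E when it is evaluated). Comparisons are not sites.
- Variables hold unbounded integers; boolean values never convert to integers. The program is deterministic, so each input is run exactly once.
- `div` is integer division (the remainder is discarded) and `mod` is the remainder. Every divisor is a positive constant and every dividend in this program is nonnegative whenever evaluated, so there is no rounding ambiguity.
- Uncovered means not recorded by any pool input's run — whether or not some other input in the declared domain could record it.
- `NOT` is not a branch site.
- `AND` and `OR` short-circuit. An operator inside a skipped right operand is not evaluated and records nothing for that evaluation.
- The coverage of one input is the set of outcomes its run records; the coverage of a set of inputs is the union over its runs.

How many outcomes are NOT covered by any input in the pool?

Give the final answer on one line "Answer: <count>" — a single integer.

input #1, s=3, x=8: outcomes B1=F, B2=E, B3=F, B4=F, B5=E, B6=F
input #2, s=7, x=8: outcomes B1=F, B2=E, B3=F, B4=F, B5=E, B6=F
input #3, s=8, x=13: outcomes B1=T, B2=E, B3=F, B4=F, B5=S, B6=F
input #4, s=2, x=5: outcomes B1=T, B2=E, B3=T, B6=F
input #5, s=4, x=4: outcomes B1=T, B2=E, B3=T, B6=F
union over the pool: B1=T, B1=F, B2=E, B3=T, B3=F, B4=F, B5=S, B5=E, B6=F
uncovered (3 of 12): B2=S, B4=T, B6=T

Answer: 3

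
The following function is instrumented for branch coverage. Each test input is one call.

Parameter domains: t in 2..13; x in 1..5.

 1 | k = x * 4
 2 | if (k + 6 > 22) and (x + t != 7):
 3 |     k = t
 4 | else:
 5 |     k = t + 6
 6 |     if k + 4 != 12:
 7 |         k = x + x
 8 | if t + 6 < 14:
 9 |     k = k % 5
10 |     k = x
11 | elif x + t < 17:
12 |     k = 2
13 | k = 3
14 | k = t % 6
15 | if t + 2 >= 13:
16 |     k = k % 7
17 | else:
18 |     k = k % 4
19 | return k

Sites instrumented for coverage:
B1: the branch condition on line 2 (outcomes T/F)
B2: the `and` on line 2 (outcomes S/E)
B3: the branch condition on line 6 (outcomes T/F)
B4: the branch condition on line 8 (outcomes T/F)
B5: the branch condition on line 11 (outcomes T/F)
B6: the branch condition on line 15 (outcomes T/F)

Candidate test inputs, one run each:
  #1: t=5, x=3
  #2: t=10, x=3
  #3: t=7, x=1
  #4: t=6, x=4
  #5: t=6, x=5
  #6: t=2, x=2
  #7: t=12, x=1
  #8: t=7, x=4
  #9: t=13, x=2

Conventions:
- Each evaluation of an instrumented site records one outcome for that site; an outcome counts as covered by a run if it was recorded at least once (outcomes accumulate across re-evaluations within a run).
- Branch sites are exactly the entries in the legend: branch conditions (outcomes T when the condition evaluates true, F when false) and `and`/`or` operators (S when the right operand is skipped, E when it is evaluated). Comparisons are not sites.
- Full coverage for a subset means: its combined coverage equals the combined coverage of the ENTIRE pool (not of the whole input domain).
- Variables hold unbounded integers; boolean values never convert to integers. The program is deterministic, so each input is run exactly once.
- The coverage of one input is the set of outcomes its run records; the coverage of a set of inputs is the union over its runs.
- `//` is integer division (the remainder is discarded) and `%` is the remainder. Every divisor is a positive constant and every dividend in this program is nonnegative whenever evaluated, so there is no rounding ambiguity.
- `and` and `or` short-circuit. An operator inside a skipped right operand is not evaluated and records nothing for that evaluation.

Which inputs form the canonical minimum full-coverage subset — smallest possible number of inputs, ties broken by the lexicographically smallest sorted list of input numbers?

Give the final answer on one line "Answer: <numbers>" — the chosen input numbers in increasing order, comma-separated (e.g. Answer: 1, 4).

input #1, t=5, x=3: outcomes B1=F, B2=S, B3=T, B4=T, B6=F
input #2, t=10, x=3: outcomes B1=F, B2=S, B3=T, B4=F, B5=T, B6=F
input #3, t=7, x=1: outcomes B1=F, B2=S, B3=T, B4=T, B6=F
input #4, t=6, x=4: outcomes B1=F, B2=S, B3=T, B4=T, B6=F
input #5, t=6, x=5: outcomes B1=T, B2=E, B4=T, B6=F
input #6, t=2, x=2: outcomes B1=F, B2=S, B3=F, B4=T, B6=F
input #7, t=12, x=1: outcomes B1=F, B2=S, B3=T, B4=F, B5=T, B6=T
input #8, t=7, x=4: outcomes B1=F, B2=S, B3=T, B4=T, B6=F
input #9, t=13, x=2: outcomes B1=F, B2=S, B3=T, B4=F, B5=T, B6=T
the full pool covers 11 outcomes: B1=T, B1=F, B2=S, B2=E, B3=T, B3=F, B4=T, B4=F, B5=T, B6=T, B6=F
size 1 is not enough: best union over all size-1 subsets is 6/11
size 2 is not enough: best union over all size-2 subsets is 10/11
inputs {5, 6, 7} (size 3) cover everything; no size-3 subset with a lexicographically smaller index list covers all 11

Answer: 5, 6, 7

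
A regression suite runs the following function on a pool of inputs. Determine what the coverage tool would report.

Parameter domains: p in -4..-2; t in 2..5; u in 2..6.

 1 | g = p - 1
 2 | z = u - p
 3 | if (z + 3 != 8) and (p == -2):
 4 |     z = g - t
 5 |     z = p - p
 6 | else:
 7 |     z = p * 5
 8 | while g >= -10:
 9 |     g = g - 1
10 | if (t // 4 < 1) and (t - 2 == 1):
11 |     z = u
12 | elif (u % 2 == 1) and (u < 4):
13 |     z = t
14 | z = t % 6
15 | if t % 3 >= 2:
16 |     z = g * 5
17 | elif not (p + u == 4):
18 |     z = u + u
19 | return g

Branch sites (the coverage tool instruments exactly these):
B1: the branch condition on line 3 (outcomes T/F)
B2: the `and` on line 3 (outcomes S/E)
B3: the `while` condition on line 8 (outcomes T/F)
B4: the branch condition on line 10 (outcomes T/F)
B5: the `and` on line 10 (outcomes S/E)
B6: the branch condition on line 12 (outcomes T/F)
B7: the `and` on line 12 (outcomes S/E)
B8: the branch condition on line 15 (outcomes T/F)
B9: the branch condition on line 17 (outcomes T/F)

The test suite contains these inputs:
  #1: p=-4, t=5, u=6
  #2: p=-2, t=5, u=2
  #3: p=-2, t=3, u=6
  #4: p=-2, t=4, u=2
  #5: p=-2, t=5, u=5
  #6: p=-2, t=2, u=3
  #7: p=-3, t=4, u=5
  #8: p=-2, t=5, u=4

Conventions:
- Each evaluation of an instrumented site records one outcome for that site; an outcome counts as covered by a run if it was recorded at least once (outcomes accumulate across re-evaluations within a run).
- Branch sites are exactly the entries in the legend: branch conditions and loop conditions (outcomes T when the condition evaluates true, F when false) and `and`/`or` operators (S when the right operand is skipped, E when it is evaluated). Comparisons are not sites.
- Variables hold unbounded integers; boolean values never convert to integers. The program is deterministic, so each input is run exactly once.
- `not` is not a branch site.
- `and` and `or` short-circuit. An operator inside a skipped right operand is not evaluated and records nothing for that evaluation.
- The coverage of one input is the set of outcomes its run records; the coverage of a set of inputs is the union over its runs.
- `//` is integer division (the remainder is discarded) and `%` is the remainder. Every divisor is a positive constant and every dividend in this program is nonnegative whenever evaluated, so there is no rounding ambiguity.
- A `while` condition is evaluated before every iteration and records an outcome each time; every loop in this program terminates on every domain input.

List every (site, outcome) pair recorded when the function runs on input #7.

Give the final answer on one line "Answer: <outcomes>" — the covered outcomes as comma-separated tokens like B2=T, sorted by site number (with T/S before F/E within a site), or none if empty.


Running input #7 (p=-3, t=4, u=5), event by event:
  B2->E, B1->F, B3->T, B3->T, B3->T, B3->T, B3->T, B3->T, B3->T, B3->F
  B5->S, B4->F, B7->E, B6->F, B8->F, B9->T
distinct outcomes covered: B1=F, B2=E, B3=T, B3=F, B4=F, B5=S, B6=F, B7=E, B8=F, B9=T
Answer: B1=F, B2=E, B3=T, B3=F, B4=F, B5=S, B6=F, B7=E, B8=F, B9=T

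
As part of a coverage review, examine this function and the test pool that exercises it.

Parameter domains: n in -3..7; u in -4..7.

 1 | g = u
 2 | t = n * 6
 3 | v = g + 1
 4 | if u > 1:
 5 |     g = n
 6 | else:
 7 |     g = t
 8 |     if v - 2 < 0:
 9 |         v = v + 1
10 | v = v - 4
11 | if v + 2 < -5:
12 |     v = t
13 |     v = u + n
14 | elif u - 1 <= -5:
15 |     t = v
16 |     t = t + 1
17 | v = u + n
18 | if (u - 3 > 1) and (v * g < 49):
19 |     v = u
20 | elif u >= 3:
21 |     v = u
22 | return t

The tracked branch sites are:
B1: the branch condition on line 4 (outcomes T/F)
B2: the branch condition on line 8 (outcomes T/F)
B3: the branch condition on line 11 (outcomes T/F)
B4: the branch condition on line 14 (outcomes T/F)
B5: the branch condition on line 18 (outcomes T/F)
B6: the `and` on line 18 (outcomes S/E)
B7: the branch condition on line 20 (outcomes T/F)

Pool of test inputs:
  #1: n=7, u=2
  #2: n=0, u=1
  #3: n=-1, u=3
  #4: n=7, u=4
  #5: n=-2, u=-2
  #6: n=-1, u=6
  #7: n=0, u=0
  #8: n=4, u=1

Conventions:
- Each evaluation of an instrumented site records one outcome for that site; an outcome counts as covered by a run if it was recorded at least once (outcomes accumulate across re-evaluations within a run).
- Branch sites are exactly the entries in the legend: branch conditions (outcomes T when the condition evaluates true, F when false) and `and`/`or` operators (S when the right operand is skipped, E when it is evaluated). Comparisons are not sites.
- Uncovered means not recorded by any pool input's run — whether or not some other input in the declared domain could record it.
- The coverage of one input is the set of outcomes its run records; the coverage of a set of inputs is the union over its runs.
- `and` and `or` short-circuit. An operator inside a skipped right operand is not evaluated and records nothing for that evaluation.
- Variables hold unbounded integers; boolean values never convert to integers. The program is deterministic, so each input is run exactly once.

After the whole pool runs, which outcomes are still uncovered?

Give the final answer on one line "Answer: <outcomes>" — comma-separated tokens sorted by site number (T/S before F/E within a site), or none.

test 1 (n=7, u=2) hits B1=T, B3=F, B4=F, B5=F, B6=S, B7=F
test 2 (n=0, u=1) hits B1=F, B2=F, B3=F, B4=F, B5=F, B6=S, B7=F
test 3 (n=-1, u=3) hits B1=T, B3=F, B4=F, B5=F, B6=S, B7=T
test 4 (n=7, u=4) hits B1=T, B3=F, B4=F, B5=F, B6=S, B7=T
test 5 (n=-2, u=-2) hits B1=F, B2=T, B3=F, B4=F, B5=F, B6=S, B7=F
test 6 (n=-1, u=6) hits B1=T, B3=F, B4=F, B5=T, B6=E
test 7 (n=0, u=0) hits B1=F, B2=T, B3=F, B4=F, B5=F, B6=S, B7=F
test 8 (n=4, u=1) hits B1=F, B2=F, B3=F, B4=F, B5=F, B6=S, B7=F
union over the pool: B1=T, B1=F, B2=T, B2=F, B3=F, B4=F, B5=T, B5=F, B6=S, B6=E, B7=T, B7=F
uncovered (2 of 14): B3=T, B4=T

Answer: B3=T, B4=T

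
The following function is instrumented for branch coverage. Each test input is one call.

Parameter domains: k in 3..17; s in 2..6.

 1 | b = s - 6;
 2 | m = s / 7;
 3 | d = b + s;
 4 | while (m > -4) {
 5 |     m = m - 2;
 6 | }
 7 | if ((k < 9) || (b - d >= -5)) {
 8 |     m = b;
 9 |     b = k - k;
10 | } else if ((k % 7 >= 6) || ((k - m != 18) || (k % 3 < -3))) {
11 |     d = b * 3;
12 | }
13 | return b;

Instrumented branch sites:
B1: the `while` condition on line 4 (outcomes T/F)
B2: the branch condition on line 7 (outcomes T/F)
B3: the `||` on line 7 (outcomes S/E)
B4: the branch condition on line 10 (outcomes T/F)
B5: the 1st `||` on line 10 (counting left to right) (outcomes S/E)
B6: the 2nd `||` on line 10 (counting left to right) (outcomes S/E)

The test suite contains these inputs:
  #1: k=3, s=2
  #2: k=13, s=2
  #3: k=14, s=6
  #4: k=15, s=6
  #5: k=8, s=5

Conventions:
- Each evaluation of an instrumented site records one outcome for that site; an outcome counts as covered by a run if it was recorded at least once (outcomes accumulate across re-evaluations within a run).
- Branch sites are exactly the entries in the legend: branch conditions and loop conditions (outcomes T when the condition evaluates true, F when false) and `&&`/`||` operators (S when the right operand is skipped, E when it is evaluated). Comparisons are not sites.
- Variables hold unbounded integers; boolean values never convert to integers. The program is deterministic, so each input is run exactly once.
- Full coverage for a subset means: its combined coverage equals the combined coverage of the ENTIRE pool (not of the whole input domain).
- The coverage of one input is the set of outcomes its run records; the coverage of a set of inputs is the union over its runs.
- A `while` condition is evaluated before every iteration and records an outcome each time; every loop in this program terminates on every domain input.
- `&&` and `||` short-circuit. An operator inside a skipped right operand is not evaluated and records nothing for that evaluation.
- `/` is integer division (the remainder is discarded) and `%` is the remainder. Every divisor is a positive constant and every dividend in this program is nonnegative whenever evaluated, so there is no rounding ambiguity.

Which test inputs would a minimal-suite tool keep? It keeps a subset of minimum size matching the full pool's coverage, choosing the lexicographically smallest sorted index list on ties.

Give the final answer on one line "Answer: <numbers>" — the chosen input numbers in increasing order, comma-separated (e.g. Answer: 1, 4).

input #1, k=3, s=2: events B1->T, B1->T, B1->F, B3->S, B2->T; outcomes B1=T, B1=F, B2=T, B3=S
input #2, k=13, s=2: events B1->T, B1->T, B1->F, B3->E, B2->T; outcomes B1=T, B1=F, B2=T, B3=E
input #3, k=14, s=6: events B1->T, B1->T, B1->F, B3->E, B2->F, B5->E, B6->E, B4->F; outcomes B1=T, B1=F, B2=F, B3=E, B4=F, B5=E, B6=E
input #4, k=15, s=6: events B1->T, B1->T, B1->F, B3->E, B2->F, B5->E, B6->S, B4->T; outcomes B1=T, B1=F, B2=F, B3=E, B4=T, B5=E, B6=S
input #5, k=8, s=5: events B1->T, B1->T, B1->F, B3->S, B2->T; outcomes B1=T, B1=F, B2=T, B3=S
the full pool covers 11 outcomes: B1=T, B1=F, B2=T, B2=F, B3=S, B3=E, B4=T, B4=F, B5=E, B6=S, B6=E
no size-1 subset reaches all 11 outcomes (best union: 7/11)
no size-2 subset reaches all 11 outcomes (best union: 9/11)
at size 3, {1, 3, 4} reaches all 11 outcomes; every lexicographically earlier size-3 subset fails

Answer: 1, 3, 4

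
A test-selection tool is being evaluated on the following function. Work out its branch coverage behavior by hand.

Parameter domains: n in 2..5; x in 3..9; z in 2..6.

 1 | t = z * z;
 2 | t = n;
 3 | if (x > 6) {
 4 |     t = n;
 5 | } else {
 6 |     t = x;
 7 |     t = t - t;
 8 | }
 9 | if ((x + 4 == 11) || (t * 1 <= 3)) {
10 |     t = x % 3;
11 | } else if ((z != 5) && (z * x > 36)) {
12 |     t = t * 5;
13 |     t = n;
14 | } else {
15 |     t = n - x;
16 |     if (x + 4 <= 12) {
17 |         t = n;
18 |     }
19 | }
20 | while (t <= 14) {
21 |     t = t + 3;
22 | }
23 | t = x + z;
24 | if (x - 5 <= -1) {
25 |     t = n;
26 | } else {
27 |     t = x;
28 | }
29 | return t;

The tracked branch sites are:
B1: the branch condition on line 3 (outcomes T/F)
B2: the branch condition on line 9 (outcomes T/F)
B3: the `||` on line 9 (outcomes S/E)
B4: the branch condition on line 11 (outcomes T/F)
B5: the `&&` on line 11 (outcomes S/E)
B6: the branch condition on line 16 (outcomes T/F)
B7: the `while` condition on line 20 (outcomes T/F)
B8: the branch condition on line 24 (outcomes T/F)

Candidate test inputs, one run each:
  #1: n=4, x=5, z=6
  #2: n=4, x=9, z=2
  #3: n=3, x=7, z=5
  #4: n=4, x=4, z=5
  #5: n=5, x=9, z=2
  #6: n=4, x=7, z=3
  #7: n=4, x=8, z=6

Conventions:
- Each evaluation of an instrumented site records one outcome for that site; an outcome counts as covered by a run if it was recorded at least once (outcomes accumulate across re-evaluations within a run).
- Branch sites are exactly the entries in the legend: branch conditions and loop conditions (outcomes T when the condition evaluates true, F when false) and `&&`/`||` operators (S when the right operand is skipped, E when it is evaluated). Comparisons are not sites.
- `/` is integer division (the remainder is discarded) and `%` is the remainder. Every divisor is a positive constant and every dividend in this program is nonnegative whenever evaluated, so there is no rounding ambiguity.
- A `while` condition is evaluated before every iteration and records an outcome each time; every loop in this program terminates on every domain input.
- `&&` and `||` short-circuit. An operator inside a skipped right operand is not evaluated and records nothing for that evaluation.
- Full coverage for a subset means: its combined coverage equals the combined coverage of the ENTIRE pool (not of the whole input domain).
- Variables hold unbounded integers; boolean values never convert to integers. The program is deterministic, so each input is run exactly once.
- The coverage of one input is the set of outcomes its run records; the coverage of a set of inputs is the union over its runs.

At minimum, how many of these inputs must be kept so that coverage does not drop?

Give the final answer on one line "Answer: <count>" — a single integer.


test 1 (n=4, x=5, z=6) fires B1->F, B3->E, B2->T, B7->T, B7->T, B7->T, B7->T, B7->T, B7->F, B8->F; hits B1=F, B2=T, B3=E, B7=T, B7=F, B8=F
test 2 (n=4, x=9, z=2) fires B1->T, B3->E, B2->F, B5->E, B4->F, B6->F, B7->T, B7->T, B7->T, B7->T, B7->T, B7->T, B7->T, B7->F, ...; hits B1=T, B2=F, B3=E, B4=F, B5=E, B6=F, B7=T, B7=F, B8=F
test 3 (n=3, x=7, z=5) fires B1->T, B3->S, B2->T, B7->T, B7->T, B7->T, B7->T, B7->T, B7->F, B8->F; hits B1=T, B2=T, B3=S, B7=T, B7=F, B8=F
test 4 (n=4, x=4, z=5) fires B1->F, B3->E, B2->T, B7->T, B7->T, B7->T, B7->T, B7->T, B7->F, B8->T; hits B1=F, B2=T, B3=E, B7=T, B7=F, B8=T
test 5 (n=5, x=9, z=2) fires B1->T, B3->E, B2->F, B5->E, B4->F, B6->F, B7->T, B7->T, B7->T, B7->T, B7->T, B7->T, B7->T, B7->F, ...; hits B1=T, B2=F, B3=E, B4=F, B5=E, B6=F, B7=T, B7=F, B8=F
test 6 (n=4, x=7, z=3) fires B1->T, B3->S, B2->T, B7->T, B7->T, B7->T, B7->T, B7->T, B7->F, B8->F; hits B1=T, B2=T, B3=S, B7=T, B7=F, B8=F
test 7 (n=4, x=8, z=6) fires B1->T, B3->E, B2->F, B5->E, B4->T, B7->T, B7->T, B7->T, B7->T, B7->F, B8->F; hits B1=T, B2=F, B3=E, B4=T, B5=E, B7=T, B7=F, B8=F
together the pool reaches 14 outcomes: B1=T, B1=F, B2=T, B2=F, B3=S, B3=E, B4=T, B4=F, B5=E, B6=F, B7=T, B7=F, B8=T, B8=F
every size-1 subset falls short of the 14 outcomes (best: 9/14)
every size-2 subset falls short of the 14 outcomes (best: 12/14)
every size-3 subset falls short of the 14 outcomes (best: 13/14)
size 4: inputs {2, 3, 4, 7} cover all 14 outcomes, and no lexicographically smaller subset of this size does
Answer: 4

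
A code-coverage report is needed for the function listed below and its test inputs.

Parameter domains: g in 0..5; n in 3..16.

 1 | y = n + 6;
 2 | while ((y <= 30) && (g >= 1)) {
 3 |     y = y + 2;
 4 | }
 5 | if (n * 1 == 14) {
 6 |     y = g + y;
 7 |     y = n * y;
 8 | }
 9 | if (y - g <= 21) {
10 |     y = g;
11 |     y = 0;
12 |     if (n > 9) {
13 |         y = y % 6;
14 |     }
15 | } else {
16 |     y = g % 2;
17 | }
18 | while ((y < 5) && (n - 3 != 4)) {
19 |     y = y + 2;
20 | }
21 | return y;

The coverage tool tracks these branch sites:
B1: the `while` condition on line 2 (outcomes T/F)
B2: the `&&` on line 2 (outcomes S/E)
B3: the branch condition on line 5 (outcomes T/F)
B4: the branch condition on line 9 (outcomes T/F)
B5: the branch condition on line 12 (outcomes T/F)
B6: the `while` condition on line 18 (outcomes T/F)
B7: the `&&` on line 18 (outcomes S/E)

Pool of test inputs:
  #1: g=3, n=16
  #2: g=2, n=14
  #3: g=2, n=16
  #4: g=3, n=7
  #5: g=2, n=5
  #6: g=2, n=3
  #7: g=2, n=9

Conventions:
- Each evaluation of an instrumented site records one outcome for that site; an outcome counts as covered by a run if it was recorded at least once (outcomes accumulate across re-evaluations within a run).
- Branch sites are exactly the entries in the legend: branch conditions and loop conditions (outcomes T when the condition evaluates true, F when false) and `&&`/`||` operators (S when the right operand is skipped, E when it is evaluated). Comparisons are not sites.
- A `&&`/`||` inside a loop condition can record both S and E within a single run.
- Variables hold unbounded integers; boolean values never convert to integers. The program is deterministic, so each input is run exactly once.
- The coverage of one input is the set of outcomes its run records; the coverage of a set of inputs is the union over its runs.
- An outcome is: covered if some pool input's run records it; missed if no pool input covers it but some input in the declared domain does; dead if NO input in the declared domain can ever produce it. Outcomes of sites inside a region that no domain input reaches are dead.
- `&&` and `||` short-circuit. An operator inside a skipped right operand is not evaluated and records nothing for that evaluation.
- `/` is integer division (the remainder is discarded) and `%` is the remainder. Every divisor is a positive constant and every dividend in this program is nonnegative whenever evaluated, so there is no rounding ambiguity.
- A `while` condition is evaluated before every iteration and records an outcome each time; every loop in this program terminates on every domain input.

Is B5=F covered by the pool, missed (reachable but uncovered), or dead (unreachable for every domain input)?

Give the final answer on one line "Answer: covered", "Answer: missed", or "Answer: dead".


no pool input records B5=F
but domain input (g=0, n=3) does record it -> reachable, so missed
Answer: missed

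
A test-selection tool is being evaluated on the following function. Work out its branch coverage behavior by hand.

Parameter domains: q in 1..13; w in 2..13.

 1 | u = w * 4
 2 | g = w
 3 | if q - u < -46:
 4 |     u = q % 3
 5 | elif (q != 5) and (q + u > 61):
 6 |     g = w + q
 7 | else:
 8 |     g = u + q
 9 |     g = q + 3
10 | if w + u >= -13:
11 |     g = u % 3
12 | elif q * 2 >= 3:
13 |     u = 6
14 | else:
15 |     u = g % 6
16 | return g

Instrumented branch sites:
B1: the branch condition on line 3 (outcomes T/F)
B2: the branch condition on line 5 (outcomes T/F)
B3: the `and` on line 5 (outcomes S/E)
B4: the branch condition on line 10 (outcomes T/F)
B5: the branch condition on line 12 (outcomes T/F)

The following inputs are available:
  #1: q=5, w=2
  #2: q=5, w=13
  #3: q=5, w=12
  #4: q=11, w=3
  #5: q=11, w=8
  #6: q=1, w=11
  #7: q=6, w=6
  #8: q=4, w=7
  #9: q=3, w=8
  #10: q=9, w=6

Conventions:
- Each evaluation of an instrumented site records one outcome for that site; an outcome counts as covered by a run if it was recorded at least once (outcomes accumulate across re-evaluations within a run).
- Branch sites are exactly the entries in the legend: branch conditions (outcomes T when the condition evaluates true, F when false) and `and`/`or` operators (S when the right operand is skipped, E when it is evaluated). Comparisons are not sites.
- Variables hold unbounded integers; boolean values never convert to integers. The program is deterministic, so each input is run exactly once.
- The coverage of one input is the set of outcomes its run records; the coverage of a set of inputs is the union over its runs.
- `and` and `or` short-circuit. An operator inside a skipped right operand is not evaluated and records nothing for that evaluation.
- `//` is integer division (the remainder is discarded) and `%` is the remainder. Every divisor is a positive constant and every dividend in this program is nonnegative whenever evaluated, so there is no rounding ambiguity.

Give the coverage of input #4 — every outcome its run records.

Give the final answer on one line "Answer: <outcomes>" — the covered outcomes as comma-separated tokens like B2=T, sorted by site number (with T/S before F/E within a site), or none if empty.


Simulating input #4 (q=11, w=3) step by step:
  B1->F, B3->E, B2->F, B4->T
collecting distinct outcomes: B1=F, B2=F, B3=E, B4=T
Answer: B1=F, B2=F, B3=E, B4=T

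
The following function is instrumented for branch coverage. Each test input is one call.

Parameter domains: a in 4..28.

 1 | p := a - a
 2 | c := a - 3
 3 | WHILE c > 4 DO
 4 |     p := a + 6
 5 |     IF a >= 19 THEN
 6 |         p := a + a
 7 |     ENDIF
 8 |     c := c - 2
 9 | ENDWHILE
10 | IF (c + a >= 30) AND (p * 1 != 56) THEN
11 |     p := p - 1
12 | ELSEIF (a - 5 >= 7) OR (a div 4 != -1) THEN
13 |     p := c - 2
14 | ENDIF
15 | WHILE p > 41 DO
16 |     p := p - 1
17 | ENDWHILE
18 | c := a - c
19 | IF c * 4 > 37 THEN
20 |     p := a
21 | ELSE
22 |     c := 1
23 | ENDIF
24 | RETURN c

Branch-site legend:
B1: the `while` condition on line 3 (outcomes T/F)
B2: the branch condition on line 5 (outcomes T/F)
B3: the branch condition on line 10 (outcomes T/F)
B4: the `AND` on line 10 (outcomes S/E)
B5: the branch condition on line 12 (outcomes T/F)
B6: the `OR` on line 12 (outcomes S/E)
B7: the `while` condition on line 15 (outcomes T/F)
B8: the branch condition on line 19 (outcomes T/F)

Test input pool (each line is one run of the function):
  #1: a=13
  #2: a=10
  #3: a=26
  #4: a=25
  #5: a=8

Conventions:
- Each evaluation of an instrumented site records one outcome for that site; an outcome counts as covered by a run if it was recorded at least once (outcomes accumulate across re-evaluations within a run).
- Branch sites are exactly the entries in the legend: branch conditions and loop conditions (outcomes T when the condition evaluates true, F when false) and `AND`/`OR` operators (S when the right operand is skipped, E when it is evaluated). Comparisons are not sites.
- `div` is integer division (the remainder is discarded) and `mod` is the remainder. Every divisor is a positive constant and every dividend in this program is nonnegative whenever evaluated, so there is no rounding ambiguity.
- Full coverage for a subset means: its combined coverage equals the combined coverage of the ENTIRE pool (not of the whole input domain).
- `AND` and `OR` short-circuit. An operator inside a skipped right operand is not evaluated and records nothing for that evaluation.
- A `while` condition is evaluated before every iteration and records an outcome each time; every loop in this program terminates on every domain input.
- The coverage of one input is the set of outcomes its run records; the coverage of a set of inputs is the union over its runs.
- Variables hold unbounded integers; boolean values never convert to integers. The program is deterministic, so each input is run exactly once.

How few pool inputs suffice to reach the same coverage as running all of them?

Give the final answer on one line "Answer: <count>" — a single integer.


input #1 (a=13): events B1->T, B2->F, B1->T, B2->F, B1->T, B2->F, B1->F, B4->S, B3->F, B6->S, B5->T, B7->F, B8->F; covers B1=T, B1=F, B2=F, B3=F, B4=S, B5=T, B6=S, B7=F, B8=F
input #2 (a=10): events B1->T, B2->F, B1->T, B2->F, B1->F, B4->S, B3->F, B6->E, B5->T, B7->F, B8->F; covers B1=T, B1=F, B2=F, B3=F, B4=S, B5=T, B6=E, B7=F, B8=F
input #3 (a=26): events B1->T, B2->T, B1->T, B2->T, B1->T, B2->T, B1->T, B2->T, B1->T, B2->T, B1->T, B2->T, B1->T, B2->T, ...; covers B1=T, B1=F, B2=T, B3=F, B4=S, B5=T, B6=S, B7=F, B8=T
input #4 (a=25): events B1->T, B2->T, B1->T, B2->T, B1->T, B2->T, B1->T, B2->T, B1->T, B2->T, B1->T, B2->T, B1->T, B2->T, ...; covers B1=T, B1=F, B2=T, B3=F, B4=S, B5=T, B6=S, B7=F, B8=T
input #5 (a=8): events B1->T, B2->F, B1->F, B4->S, B3->F, B6->E, B5->T, B7->F, B8->F; covers B1=T, B1=F, B2=F, B3=F, B4=S, B5=T, B6=E, B7=F, B8=F
pool-wide coverage (12 outcomes): B1=T, B1=F, B2=T, B2=F, B3=F, B4=S, B5=T, B6=S, B6=E, B7=F, B8=T, B8=F
size 1 is not enough: best union over all size-1 subsets is 9/12
inputs {2, 3} (size 2) cover everything; no size-2 subset with a lexicographically smaller index list covers all 12
Answer: 2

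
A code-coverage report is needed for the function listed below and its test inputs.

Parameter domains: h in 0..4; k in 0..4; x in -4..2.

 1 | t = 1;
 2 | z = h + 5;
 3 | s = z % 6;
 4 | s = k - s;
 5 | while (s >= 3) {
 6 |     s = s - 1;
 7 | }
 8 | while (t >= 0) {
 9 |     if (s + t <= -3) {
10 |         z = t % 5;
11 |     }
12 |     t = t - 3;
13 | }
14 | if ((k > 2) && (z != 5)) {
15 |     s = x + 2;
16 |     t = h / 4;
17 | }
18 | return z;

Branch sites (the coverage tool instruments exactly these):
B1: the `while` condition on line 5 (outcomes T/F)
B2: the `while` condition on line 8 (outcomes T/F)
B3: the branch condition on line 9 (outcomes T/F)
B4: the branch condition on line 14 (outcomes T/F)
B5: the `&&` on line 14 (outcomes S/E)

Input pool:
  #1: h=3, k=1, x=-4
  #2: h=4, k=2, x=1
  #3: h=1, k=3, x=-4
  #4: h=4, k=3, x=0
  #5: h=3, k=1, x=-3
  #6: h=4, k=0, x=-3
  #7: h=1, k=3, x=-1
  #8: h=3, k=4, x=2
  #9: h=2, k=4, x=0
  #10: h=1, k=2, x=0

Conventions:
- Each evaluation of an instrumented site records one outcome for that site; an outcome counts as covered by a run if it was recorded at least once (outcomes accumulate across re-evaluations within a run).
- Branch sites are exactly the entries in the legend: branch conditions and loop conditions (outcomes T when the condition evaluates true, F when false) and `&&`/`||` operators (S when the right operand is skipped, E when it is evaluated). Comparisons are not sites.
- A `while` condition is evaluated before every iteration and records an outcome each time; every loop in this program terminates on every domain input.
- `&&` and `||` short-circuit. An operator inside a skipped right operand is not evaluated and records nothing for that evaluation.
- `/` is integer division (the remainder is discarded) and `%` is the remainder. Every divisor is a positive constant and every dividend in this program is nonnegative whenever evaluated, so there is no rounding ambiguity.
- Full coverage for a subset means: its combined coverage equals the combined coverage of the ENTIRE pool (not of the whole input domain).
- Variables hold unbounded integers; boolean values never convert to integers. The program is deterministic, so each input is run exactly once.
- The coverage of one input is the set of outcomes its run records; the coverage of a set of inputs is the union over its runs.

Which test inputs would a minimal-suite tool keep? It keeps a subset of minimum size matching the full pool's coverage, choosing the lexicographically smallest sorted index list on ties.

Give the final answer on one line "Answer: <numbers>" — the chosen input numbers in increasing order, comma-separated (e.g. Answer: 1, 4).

input #1 (h=3, k=1, x=-4): covers B1=F, B2=T, B2=F, B3=F, B4=F, B5=S
input #2 (h=4, k=2, x=1): covers B1=F, B2=T, B2=F, B3=F, B4=F, B5=S
input #3 (h=1, k=3, x=-4): covers B1=T, B1=F, B2=T, B2=F, B3=F, B4=T, B5=E
input #4 (h=4, k=3, x=0): covers B1=F, B2=T, B2=F, B3=F, B4=T, B5=E
input #5 (h=3, k=1, x=-3): covers B1=F, B2=T, B2=F, B3=F, B4=F, B5=S
input #6 (h=4, k=0, x=-3): covers B1=F, B2=T, B2=F, B3=F, B4=F, B5=S
input #7 (h=1, k=3, x=-1): covers B1=T, B1=F, B2=T, B2=F, B3=F, B4=T, B5=E
input #8 (h=3, k=4, x=2): covers B1=F, B2=T, B2=F, B3=F, B4=T, B5=E
input #9 (h=2, k=4, x=0): covers B1=T, B1=F, B2=T, B2=F, B3=F, B4=T, B5=E
input #10 (h=1, k=2, x=0): covers B1=F, B2=T, B2=F, B3=F, B4=F, B5=S
together the pool reaches 9 outcomes: B1=T, B1=F, B2=T, B2=F, B3=F, B4=T, B4=F, B5=S, B5=E
checked all size-1 subsets: none covers 9 outcomes (max 7/9)
size 2: inputs {1, 3} cover all 9 outcomes, and no lexicographically smaller subset of this size does

Answer: 1, 3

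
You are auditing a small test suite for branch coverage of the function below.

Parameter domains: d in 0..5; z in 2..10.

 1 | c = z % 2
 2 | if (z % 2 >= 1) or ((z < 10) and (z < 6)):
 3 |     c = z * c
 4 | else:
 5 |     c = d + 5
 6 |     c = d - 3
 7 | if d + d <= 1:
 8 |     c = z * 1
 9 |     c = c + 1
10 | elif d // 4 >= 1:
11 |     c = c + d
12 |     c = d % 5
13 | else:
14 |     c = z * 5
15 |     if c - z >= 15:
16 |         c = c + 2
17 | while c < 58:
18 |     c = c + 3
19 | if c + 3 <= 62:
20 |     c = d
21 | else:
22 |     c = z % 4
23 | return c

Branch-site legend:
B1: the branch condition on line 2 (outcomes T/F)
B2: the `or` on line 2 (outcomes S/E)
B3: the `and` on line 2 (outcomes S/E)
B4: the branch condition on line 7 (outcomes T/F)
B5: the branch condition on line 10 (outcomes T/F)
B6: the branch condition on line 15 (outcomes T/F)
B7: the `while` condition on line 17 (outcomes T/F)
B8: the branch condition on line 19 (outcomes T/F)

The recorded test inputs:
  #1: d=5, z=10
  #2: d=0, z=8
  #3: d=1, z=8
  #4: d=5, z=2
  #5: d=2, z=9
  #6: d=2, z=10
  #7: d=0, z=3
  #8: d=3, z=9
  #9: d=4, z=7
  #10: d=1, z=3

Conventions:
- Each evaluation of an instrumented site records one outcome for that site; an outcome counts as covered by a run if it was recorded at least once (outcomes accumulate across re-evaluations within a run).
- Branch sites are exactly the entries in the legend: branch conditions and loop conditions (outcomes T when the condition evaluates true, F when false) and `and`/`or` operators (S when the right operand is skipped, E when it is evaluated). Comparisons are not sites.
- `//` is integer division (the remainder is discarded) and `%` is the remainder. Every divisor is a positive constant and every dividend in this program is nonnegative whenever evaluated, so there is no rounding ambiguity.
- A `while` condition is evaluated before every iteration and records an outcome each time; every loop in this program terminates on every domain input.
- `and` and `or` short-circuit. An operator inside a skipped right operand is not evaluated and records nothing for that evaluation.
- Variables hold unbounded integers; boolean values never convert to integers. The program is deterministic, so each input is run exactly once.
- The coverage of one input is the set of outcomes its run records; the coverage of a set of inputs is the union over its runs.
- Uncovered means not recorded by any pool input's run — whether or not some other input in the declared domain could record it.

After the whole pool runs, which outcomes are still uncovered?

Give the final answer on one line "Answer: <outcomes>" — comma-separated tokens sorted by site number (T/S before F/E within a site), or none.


input #1 (d=5, z=10): events B2->E, B3->S, B1->F, B4->F, B5->T, B7->T, B7->T, B7->T, B7->T, B7->T, B7->T, B7->T, B7->T, B7->T, ...; covers B1=F, B2=E, B3=S, B4=F, B5=T, B7=T, B7=F, B8=F
input #2 (d=0, z=8): events B2->E, B3->E, B1->F, B4->T, B7->T, B7->T, B7->T, B7->T, B7->T, B7->T, B7->T, B7->T, B7->T, B7->T, ...; covers B1=F, B2=E, B3=E, B4=T, B7=T, B7=F, B8=F
input #3 (d=1, z=8): events B2->E, B3->E, B1->F, B4->F, B5->F, B6->T, B7->T, B7->T, B7->T, B7->T, B7->T, B7->T, B7->F, B8->F; covers B1=F, B2=E, B3=E, B4=F, B5=F, B6=T, B7=T, B7=F, B8=F
input #4 (d=5, z=2): events B2->E, B3->E, B1->T, B4->F, B5->T, B7->T, B7->T, B7->T, B7->T, B7->T, B7->T, B7->T, B7->T, B7->T, ...; covers B1=T, B2=E, B3=E, B4=F, B5=T, B7=T, B7=F, B8=F
input #5 (d=2, z=9): events B2->S, B1->T, B4->F, B5->F, B6->T, B7->T, B7->T, B7->T, B7->T, B7->F, B8->T; covers B1=T, B2=S, B4=F, B5=F, B6=T, B7=T, B7=F, B8=T
input #6 (d=2, z=10): events B2->E, B3->S, B1->F, B4->F, B5->F, B6->T, B7->T, B7->T, B7->F, B8->T; covers B1=F, B2=E, B3=S, B4=F, B5=F, B6=T, B7=T, B7=F, B8=T
input #7 (d=0, z=3): events B2->S, B1->T, B4->T, B7->T, B7->T, B7->T, B7->T, B7->T, B7->T, B7->T, B7->T, B7->T, B7->T, B7->T, ...; covers B1=T, B2=S, B4=T, B7=T, B7=F, B8=T
input #8 (d=3, z=9): events B2->S, B1->T, B4->F, B5->F, B6->T, B7->T, B7->T, B7->T, B7->T, B7->F, B8->T; covers B1=T, B2=S, B4=F, B5=F, B6=T, B7=T, B7=F, B8=T
input #9 (d=4, z=7): events B2->S, B1->T, B4->F, B5->T, B7->T, B7->T, B7->T, B7->T, B7->T, B7->T, B7->T, B7->T, B7->T, B7->T, ...; covers B1=T, B2=S, B4=F, B5=T, B7=T, B7=F, B8=T
input #10 (d=1, z=3): events B2->S, B1->T, B4->F, B5->F, B6->F, B7->T, B7->T, B7->T, B7->T, B7->T, B7->T, B7->T, B7->T, B7->T, ...; covers B1=T, B2=S, B4=F, B5=F, B6=F, B7=T, B7=F, B8=F
union over the pool: B1=T, B1=F, B2=S, B2=E, B3=S, B3=E, B4=T, B4=F, B5=T, B5=F, B6=T, B6=F, B7=T, B7=F, B8=T, B8=F
uncovered (0 of 16): none
Answer: none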